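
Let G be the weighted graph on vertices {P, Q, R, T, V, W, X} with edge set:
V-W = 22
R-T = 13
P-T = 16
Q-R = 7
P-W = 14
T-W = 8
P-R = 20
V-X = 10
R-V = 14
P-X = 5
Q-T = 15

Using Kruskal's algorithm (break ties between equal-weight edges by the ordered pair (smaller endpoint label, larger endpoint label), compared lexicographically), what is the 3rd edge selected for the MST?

T-W

Kruskal's algorithm — process edges by increasing weight (ties by edge label):
P-X (5): add — endpoints in different components.
Q-R (7): add — endpoints in different components.
T-W (8): add — endpoints in different components.
V-X (10): add — endpoints in different components.
R-T (13): add — endpoints in different components.
P-W (14): add — endpoints in different components.
The 3rd edge added is T-W.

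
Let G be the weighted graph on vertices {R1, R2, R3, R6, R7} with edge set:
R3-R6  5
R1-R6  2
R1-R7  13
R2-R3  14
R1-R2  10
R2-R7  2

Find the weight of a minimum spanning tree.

Kruskal: consider edges lightest-first.
R1-R6 (2): add. Components now {R1,R6} {R7} {R3} {R2}
R2-R7 (2): add. Components now {R1,R6} {R2,R7} {R3}
R3-R6 (5): add. Components now {R1,R3,R6} {R2,R7}
R1-R2 (10): add. Components now {R1,R2,R3,R6,R7}
MST edges: R1-R6, R2-R7, R3-R6, R1-R2; total weight 2+2+5+10 = 19.

19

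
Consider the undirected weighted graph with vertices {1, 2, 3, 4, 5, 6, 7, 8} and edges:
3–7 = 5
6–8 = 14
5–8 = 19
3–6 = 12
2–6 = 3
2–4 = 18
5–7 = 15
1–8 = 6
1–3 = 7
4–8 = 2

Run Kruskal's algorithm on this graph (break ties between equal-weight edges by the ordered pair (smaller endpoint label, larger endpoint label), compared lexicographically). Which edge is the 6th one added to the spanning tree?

3-6

Sort edges by weight, then run Kruskal:
4–8 (2): add — endpoints in different components.
2–6 (3): add — endpoints in different components.
3–7 (5): add — endpoints in different components.
1–8 (6): add — endpoints in different components.
1–3 (7): add — endpoints in different components.
3–6 (12): add — endpoints in different components.
6–8 (14): skip — 6 and 8 already connected.
5–7 (15): add — endpoints in different components.
The 6th edge added is 3–6.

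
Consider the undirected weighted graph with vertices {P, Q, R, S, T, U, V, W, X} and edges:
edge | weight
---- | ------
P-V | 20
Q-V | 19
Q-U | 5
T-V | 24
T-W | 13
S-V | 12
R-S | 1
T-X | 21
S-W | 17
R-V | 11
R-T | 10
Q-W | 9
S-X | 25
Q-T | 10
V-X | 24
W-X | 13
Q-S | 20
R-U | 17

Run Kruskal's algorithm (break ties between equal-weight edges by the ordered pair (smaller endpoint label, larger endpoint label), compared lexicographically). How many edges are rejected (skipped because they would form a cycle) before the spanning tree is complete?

5

Kruskal's algorithm — process edges by increasing weight (ties by edge label):
R-S (1): add — endpoints in different components.
Q-U (5): add — endpoints in different components.
Q-W (9): add — endpoints in different components.
Q-T (10): add — endpoints in different components.
R-T (10): add — endpoints in different components.
R-V (11): add — endpoints in different components.
S-V (12): skip — V and S already connected.
T-W (13): skip — W and T already connected.
W-X (13): add — endpoints in different components.
R-U (17): skip — R and U already connected.
S-W (17): skip — W and S already connected.
Q-V (19): skip — V and Q already connected.
P-V (20): add — endpoints in different components.
Edges rejected before the tree was complete: 5.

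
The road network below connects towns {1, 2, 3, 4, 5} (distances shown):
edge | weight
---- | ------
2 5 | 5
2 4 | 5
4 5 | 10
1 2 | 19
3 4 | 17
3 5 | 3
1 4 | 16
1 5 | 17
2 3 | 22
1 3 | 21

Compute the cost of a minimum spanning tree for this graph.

Kruskal's algorithm — process edges by increasing weight (ties by edge label):
3 5 (3): add — endpoints in different components.
2 4 (5): add — endpoints in different components.
2 5 (5): add — endpoints in different components.
4 5 (10): skip — 4 and 5 already connected.
1 4 (16): add — endpoints in different components.
MST edges: 3 5, 2 4, 2 5, 1 4; total weight 3+5+5+16 = 29.

29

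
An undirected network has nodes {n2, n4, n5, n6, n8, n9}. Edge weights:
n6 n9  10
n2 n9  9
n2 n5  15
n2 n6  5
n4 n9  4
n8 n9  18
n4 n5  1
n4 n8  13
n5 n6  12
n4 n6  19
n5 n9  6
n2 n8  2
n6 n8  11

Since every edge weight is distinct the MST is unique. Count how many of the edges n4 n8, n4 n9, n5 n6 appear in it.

Kruskal: consider edges lightest-first.
n4 n5 (1): add — endpoints in different components.
n2 n8 (2): add — endpoints in different components.
n4 n9 (4): add — endpoints in different components.
n2 n6 (5): add — endpoints in different components.
n5 n9 (6): skip — n5 and n9 already connected.
n2 n9 (9): add — endpoints in different components.
MST edge set: {n4 n5, n2 n8, n4 n9, n2 n6, n2 n9}.
Of the listed edges, {n4 n9} are in the MST → 1.

1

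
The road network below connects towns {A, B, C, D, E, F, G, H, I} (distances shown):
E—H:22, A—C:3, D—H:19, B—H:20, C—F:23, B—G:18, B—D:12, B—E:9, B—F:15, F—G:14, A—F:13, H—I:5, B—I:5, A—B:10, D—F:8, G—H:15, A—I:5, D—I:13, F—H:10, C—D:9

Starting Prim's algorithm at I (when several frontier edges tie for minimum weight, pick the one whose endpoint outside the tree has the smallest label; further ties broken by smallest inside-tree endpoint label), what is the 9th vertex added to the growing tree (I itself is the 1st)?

Prim's algorithm from I:
Step 1: cheapest edge leaving the tree is A—I (5); add A.
Step 2: cheapest edge leaving the tree is A—C (3); add C.
Step 3: cheapest edge leaving the tree is B—I (5); add B.
Step 4: cheapest edge leaving the tree is H—I (5); add H.
Step 5: cheapest edge leaving the tree is C—D (9); add D.
Step 6: cheapest edge leaving the tree is D—F (8); add F.
Step 7: cheapest edge leaving the tree is B—E (9); add E.
Step 8: cheapest edge leaving the tree is F—G (14); add G.
Vertex order: I, A, C, B, H, D, F, E, G. The 9th vertex is G.

G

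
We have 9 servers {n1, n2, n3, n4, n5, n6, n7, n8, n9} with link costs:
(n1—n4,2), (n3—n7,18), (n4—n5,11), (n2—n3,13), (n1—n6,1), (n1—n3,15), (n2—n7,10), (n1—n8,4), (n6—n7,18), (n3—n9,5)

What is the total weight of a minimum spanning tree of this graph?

61

Grow the tree from n3 using Prim:
Step 1: cheapest edge leaving the tree is n3—n9 (5); add n9.
Step 2: cheapest edge leaving the tree is n2—n3 (13); add n2.
Step 3: cheapest edge leaving the tree is n2—n7 (10); add n7.
Step 4: cheapest edge leaving the tree is n1—n3 (15); add n1.
Step 5: cheapest edge leaving the tree is n1—n6 (1); add n6.
Step 6: cheapest edge leaving the tree is n1—n4 (2); add n4.
Step 7: cheapest edge leaving the tree is n1—n8 (4); add n8.
Step 8: cheapest edge leaving the tree is n4—n5 (11); add n5.
MST edges: n3—n9, n2—n3, n2—n7, n1—n3, n1—n6, n1—n4, n1—n8, n4—n5; total weight 5+13+10+15+1+2+4+11 = 61.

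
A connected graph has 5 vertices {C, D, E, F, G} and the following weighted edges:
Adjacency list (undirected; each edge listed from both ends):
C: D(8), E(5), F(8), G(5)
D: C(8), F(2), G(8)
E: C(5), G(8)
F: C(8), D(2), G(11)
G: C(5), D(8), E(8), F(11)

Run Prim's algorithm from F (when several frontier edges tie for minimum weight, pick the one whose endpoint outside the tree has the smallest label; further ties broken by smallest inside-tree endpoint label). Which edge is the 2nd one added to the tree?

C-D

Prim's algorithm from F:
Step 1: frontier [D F 2, C F 8, F G 11] → take D F (2); add D.
Step 2: frontier [C D 8, D G 8, C F 8, F G 11] → take C D (8); add C.
Step 3: frontier [C E 5, C G 5, D G 8, F G 11] → take C E (5); add E.
Step 4: frontier [C G 5, D G 8, E G 8, F G 11] → take C G (5); add G.
The 2nd edge added is C D.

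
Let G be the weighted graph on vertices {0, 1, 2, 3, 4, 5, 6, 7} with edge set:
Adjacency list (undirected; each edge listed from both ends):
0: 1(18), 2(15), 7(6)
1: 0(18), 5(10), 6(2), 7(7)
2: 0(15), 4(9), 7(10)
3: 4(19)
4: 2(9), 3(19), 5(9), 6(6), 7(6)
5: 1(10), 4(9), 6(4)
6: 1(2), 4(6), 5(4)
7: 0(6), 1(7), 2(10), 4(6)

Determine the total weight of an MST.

Sort edges by weight, then run Kruskal:
1 6 (2): add — endpoints in different components.
5 6 (4): add — endpoints in different components.
0 7 (6): add — endpoints in different components.
4 6 (6): add — endpoints in different components.
4 7 (6): add — endpoints in different components.
1 7 (7): skip — 1 and 7 already connected.
2 4 (9): add — endpoints in different components.
4 5 (9): skip — 4 and 5 already connected.
1 5 (10): skip — 1 and 5 already connected.
2 7 (10): skip — 2 and 7 already connected.
0 2 (15): skip — 0 and 2 already connected.
0 1 (18): skip — 0 and 1 already connected.
3 4 (19): add — endpoints in different components.
MST edges: 1 6, 5 6, 0 7, 4 6, 4 7, 2 4, 3 4; total weight 2+4+6+6+6+9+19 = 52.

52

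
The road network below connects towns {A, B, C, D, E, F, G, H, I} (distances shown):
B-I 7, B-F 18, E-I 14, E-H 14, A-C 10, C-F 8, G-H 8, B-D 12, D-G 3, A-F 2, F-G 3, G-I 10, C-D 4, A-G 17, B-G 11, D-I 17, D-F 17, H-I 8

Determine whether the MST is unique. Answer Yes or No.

Kruskal's algorithm — process edges by increasing weight (ties by edge label):
A-F (2): add — endpoints in different components.
D-G (3): add — endpoints in different components.
F-G (3): add — endpoints in different components.
C-D (4): add — endpoints in different components.
B-I (7): add — endpoints in different components.
C-F (8): skip — C and F already connected.
G-H (8): add — endpoints in different components.
H-I (8): add — endpoints in different components.
A-C (10): skip — A and C already connected.
G-I (10): skip — G and I already connected.
B-G (11): skip — B and G already connected.
B-D (12): skip — B and D already connected.
E-H (14): add — endpoints in different components.
Non-tree edge E-I has weight 14, equal to the heaviest edge on its tree cycle — swapping gives another MST of the same weight. Not unique.

No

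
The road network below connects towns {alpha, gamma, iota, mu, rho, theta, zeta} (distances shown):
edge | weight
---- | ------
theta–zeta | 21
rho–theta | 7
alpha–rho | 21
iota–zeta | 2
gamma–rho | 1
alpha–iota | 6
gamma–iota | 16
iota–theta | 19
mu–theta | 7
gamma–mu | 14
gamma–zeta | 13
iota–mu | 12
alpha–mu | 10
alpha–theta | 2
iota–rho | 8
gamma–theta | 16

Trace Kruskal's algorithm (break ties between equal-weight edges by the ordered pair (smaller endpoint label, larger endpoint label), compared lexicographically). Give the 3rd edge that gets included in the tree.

Sort edges by weight, then run Kruskal:
gamma–rho (1): add. Components now {mu} {alpha} {gamma,rho} {theta} {zeta} {iota}
alpha–theta (2): add. Components now {mu} {alpha,theta} {gamma,rho} {zeta} {iota}
iota–zeta (2): add. Components now {mu} {alpha,theta} {gamma,rho} {iota,zeta}
alpha–iota (6): add. Components now {mu} {alpha,iota,theta,zeta} {gamma,rho}
mu–theta (7): add. Components now {alpha,iota,mu,theta,zeta} {gamma,rho}
rho–theta (7): add. Components now {alpha,gamma,iota,mu,rho,theta,zeta}
The 3rd edge added is iota–zeta.

iota-zeta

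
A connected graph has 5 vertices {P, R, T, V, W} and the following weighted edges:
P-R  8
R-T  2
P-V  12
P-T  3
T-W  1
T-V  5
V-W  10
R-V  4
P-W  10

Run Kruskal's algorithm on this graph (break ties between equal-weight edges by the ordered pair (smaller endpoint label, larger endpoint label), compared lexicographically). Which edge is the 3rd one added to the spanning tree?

Kruskal's algorithm — process edges by increasing weight (ties by edge label):
T-W (1): add — endpoints in different components.
R-T (2): add — endpoints in different components.
P-T (3): add — endpoints in different components.
R-V (4): add — endpoints in different components.
The 3rd edge added is P-T.

P-T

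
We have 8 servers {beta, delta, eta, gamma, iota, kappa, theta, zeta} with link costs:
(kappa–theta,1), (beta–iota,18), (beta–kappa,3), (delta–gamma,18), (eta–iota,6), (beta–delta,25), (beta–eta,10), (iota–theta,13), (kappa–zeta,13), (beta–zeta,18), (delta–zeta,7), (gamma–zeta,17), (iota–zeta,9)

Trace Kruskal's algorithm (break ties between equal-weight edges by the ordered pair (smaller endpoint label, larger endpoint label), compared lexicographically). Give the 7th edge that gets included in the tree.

gamma-zeta

Sort edges by weight, then run Kruskal:
kappa–theta (1): add — endpoints in different components.
beta–kappa (3): add — endpoints in different components.
eta–iota (6): add — endpoints in different components.
delta–zeta (7): add — endpoints in different components.
iota–zeta (9): add — endpoints in different components.
beta–eta (10): add — endpoints in different components.
iota–theta (13): skip — theta and iota already connected.
kappa–zeta (13): skip — zeta and kappa already connected.
gamma–zeta (17): add — endpoints in different components.
The 7th edge added is gamma–zeta.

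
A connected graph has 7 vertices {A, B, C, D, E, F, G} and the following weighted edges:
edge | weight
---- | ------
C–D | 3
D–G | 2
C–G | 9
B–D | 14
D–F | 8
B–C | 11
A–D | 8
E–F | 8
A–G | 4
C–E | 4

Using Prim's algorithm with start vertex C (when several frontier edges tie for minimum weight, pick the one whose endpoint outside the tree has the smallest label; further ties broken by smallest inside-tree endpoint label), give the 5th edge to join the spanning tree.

Prim, starting at C.
Step 1: frontier [C–D 3, C–E 4, C–G 9, B–C 11] → take C–D (3); add D.
Step 2: frontier [C–E 4, C–G 9, B–C 11, D–G 2, A–D 8, D–F 8, B–D 14] → take D–G (2); add G.
Step 3: frontier [C–E 4, B–C 11, A–D 8, D–F 8, B–D 14, A–G 4] → take A–G (4); add A.
Step 4: frontier [C–E 4, B–C 11, D–F 8, B–D 14] → take C–E (4); add E.
Step 5: frontier [B–C 11, D–F 8, B–D 14, E–F 8] → take D–F (8); add F.
Step 6: frontier [B–C 11, B–D 14] → take B–C (11); add B.
The 5th edge added is D–F.

D-F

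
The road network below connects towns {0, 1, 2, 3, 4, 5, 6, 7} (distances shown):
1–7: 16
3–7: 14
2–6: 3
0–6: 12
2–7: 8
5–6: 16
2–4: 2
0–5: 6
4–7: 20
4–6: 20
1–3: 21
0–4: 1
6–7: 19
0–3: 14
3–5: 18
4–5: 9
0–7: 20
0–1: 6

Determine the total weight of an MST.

40

Sort edges by weight, then run Kruskal:
0–4 (1): add — endpoints in different components.
2–4 (2): add — endpoints in different components.
2–6 (3): add — endpoints in different components.
0–1 (6): add — endpoints in different components.
0–5 (6): add — endpoints in different components.
2–7 (8): add — endpoints in different components.
4–5 (9): skip — 4 and 5 already connected.
0–6 (12): skip — 0 and 6 already connected.
0–3 (14): add — endpoints in different components.
MST edges: 0–4, 2–4, 2–6, 0–1, 0–5, 2–7, 0–3; total weight 1+2+3+6+6+8+14 = 40.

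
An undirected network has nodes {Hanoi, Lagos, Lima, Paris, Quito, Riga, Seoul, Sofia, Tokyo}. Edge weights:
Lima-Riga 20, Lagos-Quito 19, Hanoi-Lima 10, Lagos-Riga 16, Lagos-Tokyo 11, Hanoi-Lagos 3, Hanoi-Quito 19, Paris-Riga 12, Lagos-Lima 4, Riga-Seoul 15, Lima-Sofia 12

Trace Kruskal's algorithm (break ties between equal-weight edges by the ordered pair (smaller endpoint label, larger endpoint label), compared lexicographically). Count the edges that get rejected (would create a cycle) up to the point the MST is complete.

1

Kruskal: consider edges lightest-first.
Hanoi-Lagos (3): add — endpoints in different components.
Lagos-Lima (4): add — endpoints in different components.
Hanoi-Lima (10): skip — Lima and Hanoi already connected.
Lagos-Tokyo (11): add — endpoints in different components.
Lima-Sofia (12): add — endpoints in different components.
Paris-Riga (12): add — endpoints in different components.
Riga-Seoul (15): add — endpoints in different components.
Lagos-Riga (16): add — endpoints in different components.
Hanoi-Quito (19): add — endpoints in different components.
Edges rejected before the tree was complete: 1.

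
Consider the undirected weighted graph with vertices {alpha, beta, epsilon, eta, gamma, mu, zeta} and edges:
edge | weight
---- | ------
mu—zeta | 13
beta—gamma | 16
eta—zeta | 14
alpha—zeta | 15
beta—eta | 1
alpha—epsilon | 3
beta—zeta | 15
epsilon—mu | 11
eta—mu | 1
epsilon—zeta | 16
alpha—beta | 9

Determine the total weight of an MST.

Kruskal's algorithm — process edges by increasing weight (ties by edge label):
beta—eta (1): add — endpoints in different components.
eta—mu (1): add — endpoints in different components.
alpha—epsilon (3): add — endpoints in different components.
alpha—beta (9): add — endpoints in different components.
epsilon—mu (11): skip — mu and epsilon already connected.
mu—zeta (13): add — endpoints in different components.
eta—zeta (14): skip — eta and zeta already connected.
alpha—zeta (15): skip — alpha and zeta already connected.
beta—zeta (15): skip — zeta and beta already connected.
beta—gamma (16): add — endpoints in different components.
MST edges: beta—eta, eta—mu, alpha—epsilon, alpha—beta, mu—zeta, beta—gamma; total weight 1+1+3+9+13+16 = 43.

43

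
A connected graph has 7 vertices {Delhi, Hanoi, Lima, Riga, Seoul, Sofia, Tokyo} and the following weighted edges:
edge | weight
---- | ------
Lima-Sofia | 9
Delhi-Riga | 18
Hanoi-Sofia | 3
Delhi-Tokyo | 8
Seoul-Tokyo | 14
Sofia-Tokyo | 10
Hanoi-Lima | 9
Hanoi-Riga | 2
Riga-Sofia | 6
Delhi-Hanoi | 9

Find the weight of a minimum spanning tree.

Kruskal: consider edges lightest-first.
Hanoi-Riga (2): add. Components now {Sofia} {Lima} {Seoul} {Tokyo} {Hanoi,Riga} {Delhi}
Hanoi-Sofia (3): add. Components now {Hanoi,Riga,Sofia} {Lima} {Seoul} {Tokyo} {Delhi}
Riga-Sofia (6): skip — Sofia and Riga already connected.
Delhi-Tokyo (8): add. Components now {Hanoi,Riga,Sofia} {Lima} {Seoul} {Delhi,Tokyo}
Delhi-Hanoi (9): add. Components now {Delhi,Hanoi,Riga,Sofia,Tokyo} {Lima} {Seoul}
Hanoi-Lima (9): add. Components now {Delhi,Hanoi,Lima,Riga,Sofia,Tokyo} {Seoul}
Lima-Sofia (9): skip — Sofia and Lima already connected.
Sofia-Tokyo (10): skip — Sofia and Tokyo already connected.
Seoul-Tokyo (14): add. Components now {Delhi,Hanoi,Lima,Riga,Seoul,Sofia,Tokyo}
MST edges: Hanoi-Riga, Hanoi-Sofia, Delhi-Tokyo, Delhi-Hanoi, Hanoi-Lima, Seoul-Tokyo; total weight 2+3+8+9+9+14 = 45.

45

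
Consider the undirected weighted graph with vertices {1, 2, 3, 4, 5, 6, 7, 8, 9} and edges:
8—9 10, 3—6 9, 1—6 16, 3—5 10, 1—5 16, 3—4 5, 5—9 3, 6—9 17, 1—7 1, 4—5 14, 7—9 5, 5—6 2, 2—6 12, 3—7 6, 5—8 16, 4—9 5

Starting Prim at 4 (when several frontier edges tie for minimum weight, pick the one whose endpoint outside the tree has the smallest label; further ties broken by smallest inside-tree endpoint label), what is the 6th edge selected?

Prim's algorithm from 4:
Step 1: cheapest edge leaving the tree is 3—4 (5); add 3.
Step 2: cheapest edge leaving the tree is 4—9 (5); add 9.
Step 3: cheapest edge leaving the tree is 5—9 (3); add 5.
Step 4: cheapest edge leaving the tree is 5—6 (2); add 6.
Step 5: cheapest edge leaving the tree is 7—9 (5); add 7.
Step 6: cheapest edge leaving the tree is 1—7 (1); add 1.
Step 7: cheapest edge leaving the tree is 8—9 (10); add 8.
Step 8: cheapest edge leaving the tree is 2—6 (12); add 2.
The 6th edge added is 1—7.

1-7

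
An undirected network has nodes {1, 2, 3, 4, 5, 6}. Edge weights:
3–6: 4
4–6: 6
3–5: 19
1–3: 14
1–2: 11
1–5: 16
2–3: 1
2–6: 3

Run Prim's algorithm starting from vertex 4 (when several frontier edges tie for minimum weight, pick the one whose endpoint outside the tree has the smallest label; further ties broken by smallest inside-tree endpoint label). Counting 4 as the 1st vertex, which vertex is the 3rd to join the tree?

Grow the tree from 4 using Prim:
Step 1: cheapest edge leaving the tree is 4–6 (6); add 6.
Step 2: cheapest edge leaving the tree is 2–6 (3); add 2.
Step 3: cheapest edge leaving the tree is 2–3 (1); add 3.
Step 4: cheapest edge leaving the tree is 1–2 (11); add 1.
Step 5: cheapest edge leaving the tree is 1–5 (16); add 5.
Vertex order: 4, 6, 2, 3, 1, 5. The 3rd vertex is 2.

2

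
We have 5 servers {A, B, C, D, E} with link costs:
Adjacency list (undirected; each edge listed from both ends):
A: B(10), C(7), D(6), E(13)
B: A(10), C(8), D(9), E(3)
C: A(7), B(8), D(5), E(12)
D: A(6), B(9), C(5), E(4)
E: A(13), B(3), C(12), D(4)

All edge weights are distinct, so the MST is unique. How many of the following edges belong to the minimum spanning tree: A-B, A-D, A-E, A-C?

Kruskal's algorithm — process edges by increasing weight (ties by edge label):
B-E (3): add — endpoints in different components.
D-E (4): add — endpoints in different components.
C-D (5): add — endpoints in different components.
A-D (6): add — endpoints in different components.
MST edge set: {B-E, D-E, C-D, A-D}.
Of the listed edges, {A-D} are in the MST → 1.

1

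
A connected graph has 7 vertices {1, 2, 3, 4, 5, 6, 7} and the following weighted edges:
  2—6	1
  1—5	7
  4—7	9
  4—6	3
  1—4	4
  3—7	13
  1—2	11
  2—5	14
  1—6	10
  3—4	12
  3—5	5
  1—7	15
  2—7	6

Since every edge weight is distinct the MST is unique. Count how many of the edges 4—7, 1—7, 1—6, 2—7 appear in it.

Sort edges by weight, then run Kruskal:
2—6 (1): add. Components now {1} {2,6} {3} {4} {5} {7}
4—6 (3): add. Components now {1} {2,4,6} {3} {5} {7}
1—4 (4): add. Components now {1,2,4,6} {3} {5} {7}
3—5 (5): add. Components now {1,2,4,6} {3,5} {7}
2—7 (6): add. Components now {1,2,4,6,7} {3,5}
1—5 (7): add. Components now {1,2,3,4,5,6,7}
MST edge set: {2—6, 4—6, 1—4, 3—5, 2—7, 1—5}.
Of the listed edges, {2—7} are in the MST → 1.

1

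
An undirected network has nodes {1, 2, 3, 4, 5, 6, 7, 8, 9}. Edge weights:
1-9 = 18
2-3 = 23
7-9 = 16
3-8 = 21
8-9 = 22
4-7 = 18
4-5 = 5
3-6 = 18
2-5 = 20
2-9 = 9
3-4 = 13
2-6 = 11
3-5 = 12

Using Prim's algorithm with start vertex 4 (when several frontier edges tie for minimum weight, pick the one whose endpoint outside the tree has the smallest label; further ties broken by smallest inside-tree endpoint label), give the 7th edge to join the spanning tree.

Grow the tree from 4 using Prim:
Step 1: frontier [4-5 5, 3-4 13, 4-7 18] → take 4-5 (5); add 5.
Step 2: frontier [3-4 13, 4-7 18, 3-5 12, 2-5 20] → take 3-5 (12); add 3.
Step 3: frontier [3-6 18, 3-8 21, 2-3 23, 4-7 18, 2-5 20] → take 3-6 (18); add 6.
Step 4: frontier [3-8 21, 2-3 23, 4-7 18, 2-5 20, 2-6 11] → take 2-6 (11); add 2.
Step 5: frontier [2-9 9, 3-8 21, 4-7 18] → take 2-9 (9); add 9.
Step 6: frontier [3-8 21, 4-7 18, 7-9 16, 1-9 18, 8-9 22] → take 7-9 (16); add 7.
Step 7: frontier [3-8 21, 1-9 18, 8-9 22] → take 1-9 (18); add 1.
Step 8: frontier [3-8 21, 8-9 22] → take 3-8 (21); add 8.
The 7th edge added is 1-9.

1-9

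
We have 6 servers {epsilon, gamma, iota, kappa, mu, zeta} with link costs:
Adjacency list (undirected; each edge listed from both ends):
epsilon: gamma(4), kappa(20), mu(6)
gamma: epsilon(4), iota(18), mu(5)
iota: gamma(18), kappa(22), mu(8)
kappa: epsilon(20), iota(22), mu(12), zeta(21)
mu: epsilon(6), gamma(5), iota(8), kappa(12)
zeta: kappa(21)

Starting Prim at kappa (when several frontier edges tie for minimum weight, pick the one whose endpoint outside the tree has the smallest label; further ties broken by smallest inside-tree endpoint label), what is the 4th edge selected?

Prim's algorithm from kappa:
Step 1: frontier [kappa-mu 12, epsilon-kappa 20, kappa-zeta 21, iota-kappa 22] → take kappa-mu (12); add mu.
Step 2: frontier [epsilon-kappa 20, kappa-zeta 21, iota-kappa 22, gamma-mu 5, epsilon-mu 6, iota-mu 8] → take gamma-mu (5); add gamma.
Step 3: frontier [epsilon-gamma 4, gamma-iota 18, epsilon-kappa 20, kappa-zeta 21, iota-kappa 22, epsilon-mu 6, iota-mu 8] → take epsilon-gamma (4); add epsilon.
Step 4: frontier [gamma-iota 18, kappa-zeta 21, iota-kappa 22, iota-mu 8] → take iota-mu (8); add iota.
Step 5: frontier [kappa-zeta 21] → take kappa-zeta (21); add zeta.
The 4th edge added is iota-mu.

iota-mu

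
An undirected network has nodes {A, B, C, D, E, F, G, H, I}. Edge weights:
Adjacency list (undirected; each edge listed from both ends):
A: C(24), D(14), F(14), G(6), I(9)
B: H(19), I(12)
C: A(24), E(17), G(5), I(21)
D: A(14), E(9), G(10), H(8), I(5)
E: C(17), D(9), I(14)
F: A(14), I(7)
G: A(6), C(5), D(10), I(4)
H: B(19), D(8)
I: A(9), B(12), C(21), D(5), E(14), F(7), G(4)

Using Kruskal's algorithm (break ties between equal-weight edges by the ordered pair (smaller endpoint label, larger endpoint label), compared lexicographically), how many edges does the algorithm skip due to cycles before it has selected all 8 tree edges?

2

Sort edges by weight, then run Kruskal:
G–I (4): add — endpoints in different components.
C–G (5): add — endpoints in different components.
D–I (5): add — endpoints in different components.
A–G (6): add — endpoints in different components.
F–I (7): add — endpoints in different components.
D–H (8): add — endpoints in different components.
A–I (9): skip — A and I already connected.
D–E (9): add — endpoints in different components.
D–G (10): skip — D and G already connected.
B–I (12): add — endpoints in different components.
Edges rejected before the tree was complete: 2.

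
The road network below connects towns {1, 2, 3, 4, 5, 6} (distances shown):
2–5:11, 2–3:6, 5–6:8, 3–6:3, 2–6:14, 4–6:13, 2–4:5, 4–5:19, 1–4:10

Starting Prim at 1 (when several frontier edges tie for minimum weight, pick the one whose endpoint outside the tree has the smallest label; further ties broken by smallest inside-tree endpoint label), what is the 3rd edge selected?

Grow the tree from 1 using Prim:
Step 1: frontier [1–4 10] → take 1–4 (10); add 4.
Step 2: frontier [2–4 5, 4–6 13, 4–5 19] → take 2–4 (5); add 2.
Step 3: frontier [2–3 6, 2–5 11, 2–6 14, 4–6 13, 4–5 19] → take 2–3 (6); add 3.
Step 4: frontier [2–5 11, 2–6 14, 3–6 3, 4–6 13, 4–5 19] → take 3–6 (3); add 6.
Step 5: frontier [2–5 11, 4–5 19, 5–6 8] → take 5–6 (8); add 5.
The 3rd edge added is 2–3.

2-3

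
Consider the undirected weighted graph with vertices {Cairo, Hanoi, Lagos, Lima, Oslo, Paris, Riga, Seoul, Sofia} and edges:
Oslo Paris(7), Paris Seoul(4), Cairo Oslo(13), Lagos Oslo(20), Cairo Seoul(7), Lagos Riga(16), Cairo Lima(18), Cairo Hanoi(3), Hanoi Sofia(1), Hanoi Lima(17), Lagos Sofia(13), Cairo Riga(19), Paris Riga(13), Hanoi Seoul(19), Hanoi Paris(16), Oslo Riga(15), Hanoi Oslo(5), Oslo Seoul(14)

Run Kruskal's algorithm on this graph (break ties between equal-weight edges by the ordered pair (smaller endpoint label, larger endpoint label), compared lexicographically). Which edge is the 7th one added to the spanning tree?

Paris-Riga

Sort edges by weight, then run Kruskal:
Hanoi Sofia (1): add — endpoints in different components.
Cairo Hanoi (3): add — endpoints in different components.
Paris Seoul (4): add — endpoints in different components.
Hanoi Oslo (5): add — endpoints in different components.
Cairo Seoul (7): add — endpoints in different components.
Oslo Paris (7): skip — Paris and Oslo already connected.
Cairo Oslo (13): skip — Oslo and Cairo already connected.
Lagos Sofia (13): add — endpoints in different components.
Paris Riga (13): add — endpoints in different components.
Oslo Seoul (14): skip — Oslo and Seoul already connected.
Oslo Riga (15): skip — Riga and Oslo already connected.
Hanoi Paris (16): skip — Paris and Hanoi already connected.
Lagos Riga (16): skip — Riga and Lagos already connected.
Hanoi Lima (17): add — endpoints in different components.
The 7th edge added is Paris Riga.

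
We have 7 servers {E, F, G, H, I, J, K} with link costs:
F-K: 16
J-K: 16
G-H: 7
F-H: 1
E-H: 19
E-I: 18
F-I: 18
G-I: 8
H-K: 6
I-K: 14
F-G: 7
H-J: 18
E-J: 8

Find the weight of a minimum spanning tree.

Prim, starting at E.
Step 1: cheapest edge leaving the tree is E-J (8); add J.
Step 2: cheapest edge leaving the tree is J-K (16); add K.
Step 3: cheapest edge leaving the tree is H-K (6); add H.
Step 4: cheapest edge leaving the tree is F-H (1); add F.
Step 5: cheapest edge leaving the tree is F-G (7); add G.
Step 6: cheapest edge leaving the tree is G-I (8); add I.
MST edges: E-J, J-K, H-K, F-H, F-G, G-I; total weight 8+16+6+1+7+8 = 46.

46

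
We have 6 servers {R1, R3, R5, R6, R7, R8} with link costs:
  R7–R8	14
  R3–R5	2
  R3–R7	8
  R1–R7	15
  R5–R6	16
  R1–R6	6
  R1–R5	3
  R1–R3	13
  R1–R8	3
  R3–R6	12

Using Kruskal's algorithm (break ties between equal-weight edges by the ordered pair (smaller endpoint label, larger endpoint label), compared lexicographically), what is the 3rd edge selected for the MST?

Sort edges by weight, then run Kruskal:
R3–R5 (2): add — endpoints in different components.
R1–R5 (3): add — endpoints in different components.
R1–R8 (3): add — endpoints in different components.
R1–R6 (6): add — endpoints in different components.
R3–R7 (8): add — endpoints in different components.
The 3rd edge added is R1–R8.

R1-R8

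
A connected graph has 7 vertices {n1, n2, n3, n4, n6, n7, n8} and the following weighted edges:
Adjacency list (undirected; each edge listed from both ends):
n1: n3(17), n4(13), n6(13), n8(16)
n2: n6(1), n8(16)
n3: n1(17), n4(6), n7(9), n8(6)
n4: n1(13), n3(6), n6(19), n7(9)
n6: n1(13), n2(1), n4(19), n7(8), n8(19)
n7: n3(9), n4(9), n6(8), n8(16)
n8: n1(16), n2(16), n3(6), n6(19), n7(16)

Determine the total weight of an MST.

43

Prim, starting at n8.
Step 1: cheapest edge leaving the tree is n3 n8 (6); add n3.
Step 2: cheapest edge leaving the tree is n3 n4 (6); add n4.
Step 3: cheapest edge leaving the tree is n3 n7 (9); add n7.
Step 4: cheapest edge leaving the tree is n6 n7 (8); add n6.
Step 5: cheapest edge leaving the tree is n2 n6 (1); add n2.
Step 6: cheapest edge leaving the tree is n1 n4 (13); add n1.
MST edges: n3 n8, n3 n4, n3 n7, n6 n7, n2 n6, n1 n4; total weight 6+6+9+8+1+13 = 43.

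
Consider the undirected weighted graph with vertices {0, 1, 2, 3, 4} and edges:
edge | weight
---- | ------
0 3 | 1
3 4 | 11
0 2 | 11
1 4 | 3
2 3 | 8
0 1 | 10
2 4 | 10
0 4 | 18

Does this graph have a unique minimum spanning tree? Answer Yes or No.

Sort edges by weight, then run Kruskal:
0 3 (1): add. Components now {0,3} {1} {2} {4}
1 4 (3): add. Components now {0,3} {1,4} {2}
2 3 (8): add. Components now {0,2,3} {1,4}
0 1 (10): add. Components now {0,1,2,3,4}
Non-tree edge 2 4 has weight 10, equal to the heaviest edge on its tree cycle — swapping gives another MST of the same weight. Not unique.

No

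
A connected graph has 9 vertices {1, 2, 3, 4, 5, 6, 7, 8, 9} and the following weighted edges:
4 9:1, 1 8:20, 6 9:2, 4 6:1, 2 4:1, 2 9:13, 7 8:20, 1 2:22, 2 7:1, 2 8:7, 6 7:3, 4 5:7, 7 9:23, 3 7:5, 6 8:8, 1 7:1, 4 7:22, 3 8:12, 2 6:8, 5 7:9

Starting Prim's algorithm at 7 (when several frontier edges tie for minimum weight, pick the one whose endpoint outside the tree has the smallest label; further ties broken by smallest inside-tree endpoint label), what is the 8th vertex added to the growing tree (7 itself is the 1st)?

5

Grow the tree from 7 using Prim:
Step 1: cheapest edge leaving the tree is 1 7 (1); add 1.
Step 2: cheapest edge leaving the tree is 2 7 (1); add 2.
Step 3: cheapest edge leaving the tree is 2 4 (1); add 4.
Step 4: cheapest edge leaving the tree is 4 6 (1); add 6.
Step 5: cheapest edge leaving the tree is 4 9 (1); add 9.
Step 6: cheapest edge leaving the tree is 3 7 (5); add 3.
Step 7: cheapest edge leaving the tree is 4 5 (7); add 5.
Step 8: cheapest edge leaving the tree is 2 8 (7); add 8.
Vertex order: 7, 1, 2, 4, 6, 9, 3, 5, 8. The 8th vertex is 5.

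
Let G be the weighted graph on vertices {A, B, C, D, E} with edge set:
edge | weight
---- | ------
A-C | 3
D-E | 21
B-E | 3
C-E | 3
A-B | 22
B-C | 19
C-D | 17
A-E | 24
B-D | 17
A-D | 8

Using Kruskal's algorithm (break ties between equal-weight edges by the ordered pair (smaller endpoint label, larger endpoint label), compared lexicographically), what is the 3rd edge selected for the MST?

Kruskal: consider edges lightest-first.
A-C (3): add — endpoints in different components.
B-E (3): add — endpoints in different components.
C-E (3): add — endpoints in different components.
A-D (8): add — endpoints in different components.
The 3rd edge added is C-E.

C-E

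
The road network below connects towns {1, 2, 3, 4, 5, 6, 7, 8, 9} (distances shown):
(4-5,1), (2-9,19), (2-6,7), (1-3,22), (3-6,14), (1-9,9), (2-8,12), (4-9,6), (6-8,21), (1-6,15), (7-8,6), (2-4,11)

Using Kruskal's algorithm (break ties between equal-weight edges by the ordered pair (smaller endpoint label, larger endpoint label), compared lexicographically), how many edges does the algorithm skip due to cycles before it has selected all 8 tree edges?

0

Kruskal: consider edges lightest-first.
4-5 (1): add — endpoints in different components.
4-9 (6): add — endpoints in different components.
7-8 (6): add — endpoints in different components.
2-6 (7): add — endpoints in different components.
1-9 (9): add — endpoints in different components.
2-4 (11): add — endpoints in different components.
2-8 (12): add — endpoints in different components.
3-6 (14): add — endpoints in different components.
Edges rejected before the tree was complete: 0.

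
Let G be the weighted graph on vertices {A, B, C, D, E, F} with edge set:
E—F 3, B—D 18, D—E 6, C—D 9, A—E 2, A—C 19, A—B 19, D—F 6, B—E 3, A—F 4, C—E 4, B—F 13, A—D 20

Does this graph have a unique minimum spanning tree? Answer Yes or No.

No

Kruskal's algorithm — process edges by increasing weight (ties by edge label):
A—E (2): add. Components now {A,E} {B} {C} {D} {F}
B—E (3): add. Components now {A,B,E} {C} {D} {F}
E—F (3): add. Components now {A,B,E,F} {C} {D}
A—F (4): skip — A and F already connected.
C—E (4): add. Components now {A,B,C,E,F} {D}
D—E (6): add. Components now {A,B,C,D,E,F}
Non-tree edge D—F has weight 6, equal to the heaviest edge on its tree cycle — swapping gives another MST of the same weight. Not unique.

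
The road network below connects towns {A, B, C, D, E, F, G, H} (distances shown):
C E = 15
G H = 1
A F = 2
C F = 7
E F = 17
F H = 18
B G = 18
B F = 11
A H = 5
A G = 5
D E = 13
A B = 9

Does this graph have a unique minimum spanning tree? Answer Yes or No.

No

Kruskal's algorithm — process edges by increasing weight (ties by edge label):
G H (1): add — endpoints in different components.
A F (2): add — endpoints in different components.
A G (5): add — endpoints in different components.
A H (5): skip — A and H already connected.
C F (7): add — endpoints in different components.
A B (9): add — endpoints in different components.
B F (11): skip — B and F already connected.
D E (13): add — endpoints in different components.
C E (15): add — endpoints in different components.
Non-tree edge A H has weight 5, equal to the heaviest edge on its tree cycle — swapping gives another MST of the same weight. Not unique.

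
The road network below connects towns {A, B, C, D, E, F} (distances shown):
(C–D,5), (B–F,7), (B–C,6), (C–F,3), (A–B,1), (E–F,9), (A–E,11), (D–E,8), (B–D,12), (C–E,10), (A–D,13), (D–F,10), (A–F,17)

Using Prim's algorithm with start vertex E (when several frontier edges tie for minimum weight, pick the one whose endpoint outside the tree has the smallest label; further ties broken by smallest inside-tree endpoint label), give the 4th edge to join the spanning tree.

Prim's algorithm from E:
Step 1: cheapest edge leaving the tree is D–E (8); add D.
Step 2: cheapest edge leaving the tree is C–D (5); add C.
Step 3: cheapest edge leaving the tree is C–F (3); add F.
Step 4: cheapest edge leaving the tree is B–C (6); add B.
Step 5: cheapest edge leaving the tree is A–B (1); add A.
The 4th edge added is B–C.

B-C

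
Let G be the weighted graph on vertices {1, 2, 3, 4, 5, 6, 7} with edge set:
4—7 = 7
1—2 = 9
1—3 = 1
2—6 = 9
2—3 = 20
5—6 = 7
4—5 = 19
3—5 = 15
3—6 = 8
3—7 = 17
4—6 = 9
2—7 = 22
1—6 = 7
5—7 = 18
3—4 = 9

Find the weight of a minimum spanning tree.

40

Kruskal: consider edges lightest-first.
1—3 (1): add. Components now {1,3} {2} {4} {5} {6} {7}
1—6 (7): add. Components now {1,3,6} {2} {4} {5} {7}
4—7 (7): add. Components now {1,3,6} {2} {4,7} {5}
5—6 (7): add. Components now {1,3,5,6} {2} {4,7}
3—6 (8): skip — 3 and 6 already connected.
1—2 (9): add. Components now {1,2,3,5,6} {4,7}
2—6 (9): skip — 2 and 6 already connected.
3—4 (9): add. Components now {1,2,3,4,5,6,7}
MST edges: 1—3, 1—6, 4—7, 5—6, 1—2, 3—4; total weight 1+7+7+7+9+9 = 40.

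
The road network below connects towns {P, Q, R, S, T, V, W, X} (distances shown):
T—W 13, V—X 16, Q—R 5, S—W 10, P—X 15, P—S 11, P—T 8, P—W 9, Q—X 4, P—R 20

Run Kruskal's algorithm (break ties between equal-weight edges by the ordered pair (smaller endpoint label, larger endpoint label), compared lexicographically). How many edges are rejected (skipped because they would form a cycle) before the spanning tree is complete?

Sort edges by weight, then run Kruskal:
Q—X (4): add — endpoints in different components.
Q—R (5): add — endpoints in different components.
P—T (8): add — endpoints in different components.
P—W (9): add — endpoints in different components.
S—W (10): add — endpoints in different components.
P—S (11): skip — P and S already connected.
T—W (13): skip — T and W already connected.
P—X (15): add — endpoints in different components.
V—X (16): add — endpoints in different components.
Edges rejected before the tree was complete: 2.

2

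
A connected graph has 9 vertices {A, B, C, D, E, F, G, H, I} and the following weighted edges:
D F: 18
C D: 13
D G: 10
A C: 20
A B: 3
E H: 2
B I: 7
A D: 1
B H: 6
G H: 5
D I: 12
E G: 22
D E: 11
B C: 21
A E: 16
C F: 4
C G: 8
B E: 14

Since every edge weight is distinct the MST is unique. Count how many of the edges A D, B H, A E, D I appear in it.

2

Kruskal: consider edges lightest-first.
A D (1): add — endpoints in different components.
E H (2): add — endpoints in different components.
A B (3): add — endpoints in different components.
C F (4): add — endpoints in different components.
G H (5): add — endpoints in different components.
B H (6): add — endpoints in different components.
B I (7): add — endpoints in different components.
C G (8): add — endpoints in different components.
MST edge set: {A D, E H, A B, C F, G H, B H, B I, C G}.
Of the listed edges, {A D, B H} are in the MST → 2.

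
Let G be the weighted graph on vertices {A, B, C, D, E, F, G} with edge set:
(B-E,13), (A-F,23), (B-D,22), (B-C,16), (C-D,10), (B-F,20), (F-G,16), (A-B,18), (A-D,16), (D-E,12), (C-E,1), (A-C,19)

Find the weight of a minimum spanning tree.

Kruskal's algorithm — process edges by increasing weight (ties by edge label):
C-E (1): add — endpoints in different components.
C-D (10): add — endpoints in different components.
D-E (12): skip — D and E already connected.
B-E (13): add — endpoints in different components.
A-D (16): add — endpoints in different components.
B-C (16): skip — B and C already connected.
F-G (16): add — endpoints in different components.
A-B (18): skip — A and B already connected.
A-C (19): skip — A and C already connected.
B-F (20): add — endpoints in different components.
MST edges: C-E, C-D, B-E, A-D, F-G, B-F; total weight 1+10+13+16+16+20 = 76.

76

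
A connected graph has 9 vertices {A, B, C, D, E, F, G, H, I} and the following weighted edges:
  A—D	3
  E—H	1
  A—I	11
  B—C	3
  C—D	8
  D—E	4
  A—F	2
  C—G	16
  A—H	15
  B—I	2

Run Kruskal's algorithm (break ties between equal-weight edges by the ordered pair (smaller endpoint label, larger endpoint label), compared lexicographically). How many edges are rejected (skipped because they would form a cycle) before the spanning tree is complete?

2

Kruskal: consider edges lightest-first.
E—H (1): add — endpoints in different components.
A—F (2): add — endpoints in different components.
B—I (2): add — endpoints in different components.
A—D (3): add — endpoints in different components.
B—C (3): add — endpoints in different components.
D—E (4): add — endpoints in different components.
C—D (8): add — endpoints in different components.
A—I (11): skip — A and I already connected.
A—H (15): skip — A and H already connected.
C—G (16): add — endpoints in different components.
Edges rejected before the tree was complete: 2.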